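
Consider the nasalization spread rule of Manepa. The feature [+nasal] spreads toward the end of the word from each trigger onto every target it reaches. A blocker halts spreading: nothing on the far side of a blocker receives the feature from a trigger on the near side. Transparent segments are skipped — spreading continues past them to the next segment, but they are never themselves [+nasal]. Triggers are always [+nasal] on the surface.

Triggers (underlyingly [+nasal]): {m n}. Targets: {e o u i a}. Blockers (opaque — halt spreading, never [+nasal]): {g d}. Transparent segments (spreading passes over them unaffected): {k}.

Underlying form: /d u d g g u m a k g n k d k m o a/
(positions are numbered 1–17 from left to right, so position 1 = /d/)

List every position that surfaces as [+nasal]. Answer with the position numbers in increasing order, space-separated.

7 8 11 15 16 17

From /m/ at 7 rightward: 8 /a/ → [+nasal]; 9 /k/ transparent; 10 /g/ blocks.
From /n/ at 11 rightward: 12 /k/ transparent; 13 /d/ blocks.
From /m/ at 15 rightward: 16 /o/ → [+nasal]; 17 /a/ → [+nasal]; word edge.
Targets with no active source: positions 2 6 stay [-nasal].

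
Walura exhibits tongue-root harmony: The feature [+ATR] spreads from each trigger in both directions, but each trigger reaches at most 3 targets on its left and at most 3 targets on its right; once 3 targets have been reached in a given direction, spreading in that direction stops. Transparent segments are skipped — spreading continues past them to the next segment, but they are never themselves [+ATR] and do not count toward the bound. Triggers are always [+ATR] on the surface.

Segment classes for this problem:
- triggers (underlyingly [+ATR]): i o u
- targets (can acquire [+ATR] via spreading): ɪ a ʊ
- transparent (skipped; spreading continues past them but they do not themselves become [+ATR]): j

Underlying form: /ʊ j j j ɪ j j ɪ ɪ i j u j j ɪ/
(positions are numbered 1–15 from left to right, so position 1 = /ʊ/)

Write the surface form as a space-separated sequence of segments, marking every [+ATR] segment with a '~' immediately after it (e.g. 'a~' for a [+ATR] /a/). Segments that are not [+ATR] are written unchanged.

ʊ j j j ɪ~ j j ɪ~ ɪ~ i~ j u~ j j ɪ~

From /i/ at 10 rightward: 11 /j/ transparent; 12 /u/ is itself a trigger — this domain ends here.
From /i/ at 10 leftward: 9 /ɪ/ → [+ATR]; 8 /ɪ/ → [+ATR]; 7 /j/ transparent; 6 /j/ transparent; 5 /ɪ/ → [+ATR]; bound reached.
From /u/ at 12 rightward: 13 /j/ transparent; 14 /j/ transparent; 15 /ɪ/ → [+ATR]; word edge.
From /u/ at 12 leftward: 11 /j/ transparent; 10 /i/ is itself a trigger — this domain ends here.
Target with no active source: position 1 stays [-ATR].
[+ATR] positions on the surface: 5 8 9 10 12 15.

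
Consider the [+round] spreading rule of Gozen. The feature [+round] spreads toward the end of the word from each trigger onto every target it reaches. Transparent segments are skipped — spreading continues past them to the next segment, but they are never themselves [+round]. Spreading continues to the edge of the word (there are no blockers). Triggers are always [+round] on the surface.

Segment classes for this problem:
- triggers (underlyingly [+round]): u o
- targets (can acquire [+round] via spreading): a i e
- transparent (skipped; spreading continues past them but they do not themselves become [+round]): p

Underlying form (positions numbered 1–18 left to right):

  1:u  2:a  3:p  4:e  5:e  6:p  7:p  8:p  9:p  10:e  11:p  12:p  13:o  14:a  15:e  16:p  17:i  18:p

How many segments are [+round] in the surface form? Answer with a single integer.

From /u/ at 1 rightward: 2 /a/ → [+round]; 3 /p/ transparent; 4 /e/ → [+round]; 5 /e/ → [+round]; 6 /p/ transparent; 7 /p/ transparent; 8 /p/ transparent; 9 /p/ transparent; 10 /e/ → [+round]; 11 /p/ transparent; 12 /p/ transparent; 13 /o/ is itself a trigger — this domain ends here.
From /o/ at 13 rightward: 14 /a/ → [+round]; 15 /e/ → [+round]; 16 /p/ transparent; 17 /i/ → [+round]; 18 /p/ transparent; word edge.
[+round] positions on the surface: 1 2 4 5 10 13 14 15 17.

9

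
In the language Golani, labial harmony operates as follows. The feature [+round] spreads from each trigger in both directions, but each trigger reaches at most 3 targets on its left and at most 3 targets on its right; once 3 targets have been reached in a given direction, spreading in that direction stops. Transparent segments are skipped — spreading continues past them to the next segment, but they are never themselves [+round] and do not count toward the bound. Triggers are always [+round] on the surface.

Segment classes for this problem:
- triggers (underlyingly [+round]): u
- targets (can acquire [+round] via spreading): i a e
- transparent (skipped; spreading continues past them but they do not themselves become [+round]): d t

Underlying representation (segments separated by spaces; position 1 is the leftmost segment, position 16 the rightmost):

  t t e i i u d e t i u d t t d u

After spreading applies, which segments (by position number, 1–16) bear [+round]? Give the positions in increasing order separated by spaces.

From /u/ at 6 rightward: 7 /d/ transparent; 8 /e/ → [+round]; 9 /t/ transparent; 10 /i/ → [+round]; 11 /u/ is itself a trigger — this domain ends here.
From /u/ at 6 leftward: 5 /i/ → [+round]; 4 /i/ → [+round]; 3 /e/ → [+round]; bound reached.
From /u/ at 11 rightward: 12 /d/ transparent; 13 /t/ transparent; 14 /t/ transparent; 15 /d/ transparent; 16 /u/ is itself a trigger — this domain ends here.
From /u/ at 11 leftward: 10 /i/ → [+round]; 9 /t/ transparent; 8 /e/ → [+round]; 7 /d/ transparent; 6 /u/ is itself a trigger — this domain ends here.
From /u/ at 16 rightward: word edge.
From /u/ at 16 leftward: 15 /d/ transparent; 14 /t/ transparent; 13 /t/ transparent; 12 /d/ transparent; 11 /u/ is itself a trigger — this domain ends here.

3 4 5 6 8 10 11 16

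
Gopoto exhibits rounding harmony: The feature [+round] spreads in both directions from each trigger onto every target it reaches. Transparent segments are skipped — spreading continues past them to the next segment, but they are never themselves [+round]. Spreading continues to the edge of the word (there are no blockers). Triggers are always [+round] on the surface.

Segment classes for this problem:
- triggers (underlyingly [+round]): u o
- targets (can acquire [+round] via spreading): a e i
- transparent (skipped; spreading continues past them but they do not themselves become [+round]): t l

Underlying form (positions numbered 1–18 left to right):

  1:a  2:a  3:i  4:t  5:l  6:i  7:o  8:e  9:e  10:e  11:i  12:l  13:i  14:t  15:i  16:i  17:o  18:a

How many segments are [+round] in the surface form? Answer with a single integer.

From /o/ at 7 rightward: 8 /e/ → [+round]; 9 /e/ → [+round]; 10 /e/ → [+round]; 11 /i/ → [+round]; 12 /l/ transparent; 13 /i/ → [+round]; 14 /t/ transparent; 15 /i/ → [+round]; 16 /i/ → [+round]; 17 /o/ is itself a trigger — this domain ends here.
From /o/ at 7 leftward: 6 /i/ → [+round]; 5 /l/ transparent; 4 /t/ transparent; 3 /i/ → [+round]; 2 /a/ → [+round]; 1 /a/ → [+round]; word edge.
From /o/ at 17 rightward: 18 /a/ → [+round]; word edge.
From /o/ at 17 leftward: 16 /i/ → [+round]; 15 /i/ → [+round]; 14 /t/ transparent; 13 /i/ → [+round]; 12 /l/ transparent; 11 /i/ → [+round]; 10 /e/ → [+round]; 9 /e/ → [+round]; 8 /e/ → [+round]; 7 /o/ is itself a trigger — this domain ends here.
[+round] positions on the surface: 1 2 3 6 7 8 9 10 11 13 15 16 17 18.

14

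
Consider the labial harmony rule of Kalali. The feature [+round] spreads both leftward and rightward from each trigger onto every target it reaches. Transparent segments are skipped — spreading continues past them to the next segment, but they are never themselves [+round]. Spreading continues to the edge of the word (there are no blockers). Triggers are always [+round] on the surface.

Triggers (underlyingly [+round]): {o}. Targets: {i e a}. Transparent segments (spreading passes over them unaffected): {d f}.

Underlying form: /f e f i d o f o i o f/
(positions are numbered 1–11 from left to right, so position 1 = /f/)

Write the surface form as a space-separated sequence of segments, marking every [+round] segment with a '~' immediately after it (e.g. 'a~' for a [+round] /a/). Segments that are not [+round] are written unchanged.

f e~ f i~ d o~ f o~ i~ o~ f

From /o/ at 6 rightward: 7 /f/ transparent; 8 /o/ is itself a trigger — this domain ends here.
From /o/ at 6 leftward: 5 /d/ transparent; 4 /i/ → [+round]; 3 /f/ transparent; 2 /e/ → [+round]; 1 /f/ transparent; word edge.
From /o/ at 8 rightward: 9 /i/ → [+round]; 10 /o/ is itself a trigger — this domain ends here.
From /o/ at 8 leftward: 7 /f/ transparent; 6 /o/ is itself a trigger — this domain ends here.
From /o/ at 10 rightward: 11 /f/ transparent; word edge.
From /o/ at 10 leftward: 9 /i/ → [+round]; 8 /o/ is itself a trigger — this domain ends here.
[+round] positions on the surface: 2 4 6 8 9 10.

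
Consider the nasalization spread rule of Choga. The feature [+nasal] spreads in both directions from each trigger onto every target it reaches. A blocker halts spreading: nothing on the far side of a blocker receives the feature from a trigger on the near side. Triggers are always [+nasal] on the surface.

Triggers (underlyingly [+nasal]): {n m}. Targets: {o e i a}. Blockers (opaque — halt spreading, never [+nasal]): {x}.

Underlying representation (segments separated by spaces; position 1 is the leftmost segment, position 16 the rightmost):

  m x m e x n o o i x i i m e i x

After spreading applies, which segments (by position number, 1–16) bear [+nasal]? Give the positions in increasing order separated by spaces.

1 3 4 6 7 8 9 11 12 13 14 15

From /m/ at 1 rightward: 2 /x/ blocks.
From /m/ at 1 leftward: word edge.
From /m/ at 3 rightward: 4 /e/ → [+nasal]; 5 /x/ blocks.
From /m/ at 3 leftward: 2 /x/ blocks.
From /n/ at 6 rightward: 7 /o/ → [+nasal]; 8 /o/ → [+nasal]; 9 /i/ → [+nasal]; 10 /x/ blocks.
From /n/ at 6 leftward: 5 /x/ blocks.
From /m/ at 13 rightward: 14 /e/ → [+nasal]; 15 /i/ → [+nasal]; 16 /x/ blocks.
From /m/ at 13 leftward: 12 /i/ → [+nasal]; 11 /i/ → [+nasal]; 10 /x/ blocks.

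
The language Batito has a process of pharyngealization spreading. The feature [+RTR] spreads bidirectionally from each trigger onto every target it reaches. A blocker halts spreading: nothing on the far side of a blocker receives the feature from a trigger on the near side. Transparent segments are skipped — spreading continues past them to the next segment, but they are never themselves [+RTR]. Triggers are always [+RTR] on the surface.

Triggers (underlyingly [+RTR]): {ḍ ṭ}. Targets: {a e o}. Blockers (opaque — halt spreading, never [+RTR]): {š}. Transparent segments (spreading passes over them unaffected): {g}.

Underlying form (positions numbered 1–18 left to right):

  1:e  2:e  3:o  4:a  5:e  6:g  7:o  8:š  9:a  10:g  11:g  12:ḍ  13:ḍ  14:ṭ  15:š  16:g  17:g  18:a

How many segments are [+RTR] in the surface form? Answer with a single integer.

4

From /ḍ/ at 12 rightward: 13 /ḍ/ is itself a trigger — this domain ends here.
From /ḍ/ at 12 leftward: 11 /g/ transparent; 10 /g/ transparent; 9 /a/ → [+RTR]; 8 /š/ blocks.
From /ḍ/ at 13 rightward: 14 /ṭ/ is itself a trigger — this domain ends here.
From /ḍ/ at 13 leftward: 12 /ḍ/ is itself a trigger — this domain ends here.
From /ṭ/ at 14 rightward: 15 /š/ blocks.
From /ṭ/ at 14 leftward: 13 /ḍ/ is itself a trigger — this domain ends here.
Targets with no active source: positions 1 2 3 4 5 7 18 stay [-emphatic].
[+RTR] positions on the surface: 9 12 13 14.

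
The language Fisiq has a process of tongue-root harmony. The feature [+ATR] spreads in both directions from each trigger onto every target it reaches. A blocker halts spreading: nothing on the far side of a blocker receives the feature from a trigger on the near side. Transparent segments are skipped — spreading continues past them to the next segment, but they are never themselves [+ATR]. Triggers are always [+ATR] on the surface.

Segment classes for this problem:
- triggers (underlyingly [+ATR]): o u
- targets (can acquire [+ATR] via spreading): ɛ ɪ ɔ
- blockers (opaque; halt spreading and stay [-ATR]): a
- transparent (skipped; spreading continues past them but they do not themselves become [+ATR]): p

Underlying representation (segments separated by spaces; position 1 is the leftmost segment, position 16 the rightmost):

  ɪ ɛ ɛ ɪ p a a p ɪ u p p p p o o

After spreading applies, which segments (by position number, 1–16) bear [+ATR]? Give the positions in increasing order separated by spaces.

9 10 15 16

From /u/ at 10 rightward: 11 /p/ transparent; 12 /p/ transparent; 13 /p/ transparent; 14 /p/ transparent; 15 /o/ is itself a trigger — this domain ends here.
From /u/ at 10 leftward: 9 /ɪ/ → [+ATR]; 8 /p/ transparent; 7 /a/ blocks.
From /o/ at 15 rightward: 16 /o/ is itself a trigger — this domain ends here.
From /o/ at 15 leftward: 14 /p/ transparent; 13 /p/ transparent; 12 /p/ transparent; 11 /p/ transparent; 10 /u/ is itself a trigger — this domain ends here.
From /o/ at 16 rightward: word edge.
From /o/ at 16 leftward: 15 /o/ is itself a trigger — this domain ends here.
Targets with no active source: positions 1 2 3 4 stay [-ATR].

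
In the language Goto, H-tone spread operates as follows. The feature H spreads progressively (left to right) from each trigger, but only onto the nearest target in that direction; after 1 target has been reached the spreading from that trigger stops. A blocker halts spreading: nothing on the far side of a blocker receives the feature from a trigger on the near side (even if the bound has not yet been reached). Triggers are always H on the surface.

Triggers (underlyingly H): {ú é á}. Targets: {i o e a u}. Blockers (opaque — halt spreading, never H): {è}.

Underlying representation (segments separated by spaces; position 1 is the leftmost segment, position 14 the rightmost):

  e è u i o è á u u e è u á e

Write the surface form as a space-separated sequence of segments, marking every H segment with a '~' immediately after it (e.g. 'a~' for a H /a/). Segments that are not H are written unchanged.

From /á/ at 7 rightward: 8 /u/ → H; bound reached.
From /á/ at 13 rightward: 14 /e/ → H; bound reached.
Targets with no active source: positions 1 3 4 5 9 10 12 stay [-high tone].
H positions on the surface: 7 8 13 14.

e è u i o è á~ u~ u e è u á~ e~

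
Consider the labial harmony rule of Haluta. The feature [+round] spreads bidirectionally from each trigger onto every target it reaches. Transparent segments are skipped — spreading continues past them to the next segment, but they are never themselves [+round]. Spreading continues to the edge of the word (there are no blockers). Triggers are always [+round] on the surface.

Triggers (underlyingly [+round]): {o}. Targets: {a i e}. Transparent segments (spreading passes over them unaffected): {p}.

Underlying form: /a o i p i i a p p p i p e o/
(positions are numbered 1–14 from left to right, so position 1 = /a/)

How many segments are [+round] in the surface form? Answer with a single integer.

9

From /o/ at 2 rightward: 3 /i/ → [+round]; 4 /p/ transparent; 5 /i/ → [+round]; 6 /i/ → [+round]; 7 /a/ → [+round]; 8 /p/ transparent; 9 /p/ transparent; 10 /p/ transparent; 11 /i/ → [+round]; 12 /p/ transparent; 13 /e/ → [+round]; 14 /o/ is itself a trigger — this domain ends here.
From /o/ at 2 leftward: 1 /a/ → [+round]; word edge.
From /o/ at 14 rightward: word edge.
From /o/ at 14 leftward: 13 /e/ → [+round]; 12 /p/ transparent; 11 /i/ → [+round]; 10 /p/ transparent; 9 /p/ transparent; 8 /p/ transparent; 7 /a/ → [+round]; 6 /i/ → [+round]; 5 /i/ → [+round]; 4 /p/ transparent; 3 /i/ → [+round]; 2 /o/ is itself a trigger — this domain ends here.
[+round] positions on the surface: 1 2 3 5 6 7 11 13 14.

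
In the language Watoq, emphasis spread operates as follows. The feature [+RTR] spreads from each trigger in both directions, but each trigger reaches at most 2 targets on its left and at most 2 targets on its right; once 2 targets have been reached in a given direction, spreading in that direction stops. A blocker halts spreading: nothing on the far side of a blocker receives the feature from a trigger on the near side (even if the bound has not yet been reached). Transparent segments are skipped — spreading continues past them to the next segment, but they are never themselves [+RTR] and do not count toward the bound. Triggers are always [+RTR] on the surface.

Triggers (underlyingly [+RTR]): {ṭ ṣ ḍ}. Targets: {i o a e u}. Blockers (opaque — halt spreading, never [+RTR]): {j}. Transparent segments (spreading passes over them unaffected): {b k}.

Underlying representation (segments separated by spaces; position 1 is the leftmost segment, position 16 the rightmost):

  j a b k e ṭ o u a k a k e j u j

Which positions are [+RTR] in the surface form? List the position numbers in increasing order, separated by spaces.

From /ṭ/ at 6 rightward: 7 /o/ → [+RTR]; 8 /u/ → [+RTR]; bound reached.
From /ṭ/ at 6 leftward: 5 /e/ → [+RTR]; 4 /k/ transparent; 3 /b/ transparent; 2 /a/ → [+RTR]; bound reached.
Targets with no active source: positions 9 11 13 15 stay [-emphatic].

2 5 6 7 8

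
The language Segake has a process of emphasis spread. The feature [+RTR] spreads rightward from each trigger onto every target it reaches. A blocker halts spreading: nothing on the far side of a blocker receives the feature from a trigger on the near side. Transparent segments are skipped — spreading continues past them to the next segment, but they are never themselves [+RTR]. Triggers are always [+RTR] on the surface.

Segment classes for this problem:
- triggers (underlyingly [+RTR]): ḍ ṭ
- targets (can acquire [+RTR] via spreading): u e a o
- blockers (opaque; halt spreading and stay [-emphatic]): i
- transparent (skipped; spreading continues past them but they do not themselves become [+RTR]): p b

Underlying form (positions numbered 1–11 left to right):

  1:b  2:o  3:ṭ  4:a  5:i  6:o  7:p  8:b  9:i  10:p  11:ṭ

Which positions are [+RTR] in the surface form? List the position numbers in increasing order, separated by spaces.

From /ṭ/ at 3 rightward: 4 /a/ → [+RTR]; 5 /i/ blocks.
From /ṭ/ at 11 rightward: word edge.
Targets with no active source: positions 2 6 stay [-emphatic].

3 4 11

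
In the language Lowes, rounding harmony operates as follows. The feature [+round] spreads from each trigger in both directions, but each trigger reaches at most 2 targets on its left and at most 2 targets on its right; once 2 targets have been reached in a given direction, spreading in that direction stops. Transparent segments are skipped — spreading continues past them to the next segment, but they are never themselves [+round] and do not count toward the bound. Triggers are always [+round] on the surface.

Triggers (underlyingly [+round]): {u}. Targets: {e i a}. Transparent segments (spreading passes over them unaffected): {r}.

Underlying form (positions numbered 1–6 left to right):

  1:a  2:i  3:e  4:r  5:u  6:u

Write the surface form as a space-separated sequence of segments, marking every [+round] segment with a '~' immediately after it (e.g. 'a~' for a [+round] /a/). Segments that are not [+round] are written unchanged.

a i~ e~ r u~ u~

From /u/ at 5 rightward: 6 /u/ is itself a trigger — this domain ends here.
From /u/ at 5 leftward: 4 /r/ transparent; 3 /e/ → [+round]; 2 /i/ → [+round]; bound reached.
From /u/ at 6 rightward: word edge.
From /u/ at 6 leftward: 5 /u/ is itself a trigger — this domain ends here.
Target with no active source: position 1 stays [-round].
[+round] positions on the surface: 2 3 5 6.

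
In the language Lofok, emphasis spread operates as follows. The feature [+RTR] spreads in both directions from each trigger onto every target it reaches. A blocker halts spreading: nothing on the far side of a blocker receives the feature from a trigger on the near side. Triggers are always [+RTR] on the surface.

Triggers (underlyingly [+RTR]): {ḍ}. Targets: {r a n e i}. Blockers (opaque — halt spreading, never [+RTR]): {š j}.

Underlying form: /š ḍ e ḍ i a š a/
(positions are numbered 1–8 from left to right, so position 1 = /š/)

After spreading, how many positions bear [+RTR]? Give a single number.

From /ḍ/ at 2 rightward: 3 /e/ → [+RTR]; 4 /ḍ/ is itself a trigger — this domain ends here.
From /ḍ/ at 2 leftward: 1 /š/ blocks.
From /ḍ/ at 4 rightward: 5 /i/ → [+RTR]; 6 /a/ → [+RTR]; 7 /š/ blocks.
From /ḍ/ at 4 leftward: 3 /e/ → [+RTR]; 2 /ḍ/ is itself a trigger — this domain ends here.
Target with no active source: position 8 stays [-emphatic].
[+RTR] positions on the surface: 2 3 4 5 6.

5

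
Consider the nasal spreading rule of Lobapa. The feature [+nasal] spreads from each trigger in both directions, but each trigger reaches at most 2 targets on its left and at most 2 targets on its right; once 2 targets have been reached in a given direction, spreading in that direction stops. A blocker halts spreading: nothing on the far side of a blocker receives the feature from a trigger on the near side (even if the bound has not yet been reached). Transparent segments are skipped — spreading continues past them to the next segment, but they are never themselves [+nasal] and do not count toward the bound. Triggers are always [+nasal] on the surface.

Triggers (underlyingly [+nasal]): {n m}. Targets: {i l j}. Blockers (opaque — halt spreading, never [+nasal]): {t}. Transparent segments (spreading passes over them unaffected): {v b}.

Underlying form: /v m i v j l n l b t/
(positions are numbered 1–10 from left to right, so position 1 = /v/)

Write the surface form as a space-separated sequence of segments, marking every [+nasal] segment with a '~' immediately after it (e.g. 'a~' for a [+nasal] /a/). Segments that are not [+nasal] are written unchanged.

v m~ i~ v j~ l~ n~ l~ b t

From /m/ at 2 rightward: 3 /i/ → [+nasal]; 4 /v/ transparent; 5 /j/ → [+nasal]; bound reached.
From /m/ at 2 leftward: 1 /v/ transparent; word edge.
From /n/ at 7 rightward: 8 /l/ → [+nasal]; 9 /b/ transparent; 10 /t/ blocks.
From /n/ at 7 leftward: 6 /l/ → [+nasal]; 5 /j/ → [+nasal]; bound reached.
[+nasal] positions on the surface: 2 3 5 6 7 8.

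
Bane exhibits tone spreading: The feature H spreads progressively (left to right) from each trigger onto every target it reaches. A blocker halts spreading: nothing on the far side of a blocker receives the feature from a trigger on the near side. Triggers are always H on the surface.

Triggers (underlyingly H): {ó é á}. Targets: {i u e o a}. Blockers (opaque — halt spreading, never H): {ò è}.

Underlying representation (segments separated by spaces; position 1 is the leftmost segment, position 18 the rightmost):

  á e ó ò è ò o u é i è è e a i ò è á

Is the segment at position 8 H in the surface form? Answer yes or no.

From /á/ at 1 rightward: 2 /e/ → H; 3 /ó/ is itself a trigger — this domain ends here.
From /ó/ at 3 rightward: 4 /ò/ blocks.
From /é/ at 9 rightward: 10 /i/ → H; 11 /è/ blocks.
From /á/ at 18 rightward: word edge.
Targets with no active source: positions 7 8 13 14 15 stay [-high tone].
H positions on the surface: 1 2 3 9 10 18.

no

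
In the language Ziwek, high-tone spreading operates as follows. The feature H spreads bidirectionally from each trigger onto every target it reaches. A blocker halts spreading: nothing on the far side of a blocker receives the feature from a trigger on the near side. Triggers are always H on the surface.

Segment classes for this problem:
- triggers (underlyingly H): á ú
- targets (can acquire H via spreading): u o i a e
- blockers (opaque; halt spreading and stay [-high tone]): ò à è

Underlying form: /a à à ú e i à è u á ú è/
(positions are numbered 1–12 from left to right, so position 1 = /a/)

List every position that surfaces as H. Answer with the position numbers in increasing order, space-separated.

4 5 6 9 10 11

From /ú/ at 4 rightward: 5 /e/ → H; 6 /i/ → H; 7 /à/ blocks.
From /ú/ at 4 leftward: 3 /à/ blocks.
From /á/ at 10 rightward: 11 /ú/ is itself a trigger — this domain ends here.
From /á/ at 10 leftward: 9 /u/ → H; 8 /è/ blocks.
From /ú/ at 11 rightward: 12 /è/ blocks.
From /ú/ at 11 leftward: 10 /á/ is itself a trigger — this domain ends here.
Target with no active source: position 1 stays [-high tone].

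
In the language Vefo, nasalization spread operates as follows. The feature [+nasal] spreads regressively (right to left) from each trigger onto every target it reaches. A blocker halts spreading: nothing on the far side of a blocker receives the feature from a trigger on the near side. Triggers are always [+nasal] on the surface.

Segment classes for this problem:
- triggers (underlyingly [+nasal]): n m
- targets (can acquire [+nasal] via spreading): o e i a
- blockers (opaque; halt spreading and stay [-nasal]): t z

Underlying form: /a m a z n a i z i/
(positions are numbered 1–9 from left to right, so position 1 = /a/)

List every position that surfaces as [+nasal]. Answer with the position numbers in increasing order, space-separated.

From /m/ at 2 leftward: 1 /a/ → [+nasal]; word edge.
From /n/ at 5 leftward: 4 /z/ blocks.
Targets with no active source: positions 3 6 7 9 stay [-nasal].

1 2 5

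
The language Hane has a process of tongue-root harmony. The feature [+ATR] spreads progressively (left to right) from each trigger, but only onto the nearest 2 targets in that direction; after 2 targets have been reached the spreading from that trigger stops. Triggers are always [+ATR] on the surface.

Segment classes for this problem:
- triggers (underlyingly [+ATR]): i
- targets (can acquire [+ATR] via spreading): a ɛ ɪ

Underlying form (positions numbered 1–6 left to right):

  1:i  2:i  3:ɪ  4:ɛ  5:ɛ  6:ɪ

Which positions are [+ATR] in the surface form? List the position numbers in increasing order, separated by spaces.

From /i/ at 1 rightward: 2 /i/ is itself a trigger — this domain ends here.
From /i/ at 2 rightward: 3 /ɪ/ → [+ATR]; 4 /ɛ/ → [+ATR]; bound reached.
Targets with no active source: positions 5 6 stay [-ATR].

1 2 3 4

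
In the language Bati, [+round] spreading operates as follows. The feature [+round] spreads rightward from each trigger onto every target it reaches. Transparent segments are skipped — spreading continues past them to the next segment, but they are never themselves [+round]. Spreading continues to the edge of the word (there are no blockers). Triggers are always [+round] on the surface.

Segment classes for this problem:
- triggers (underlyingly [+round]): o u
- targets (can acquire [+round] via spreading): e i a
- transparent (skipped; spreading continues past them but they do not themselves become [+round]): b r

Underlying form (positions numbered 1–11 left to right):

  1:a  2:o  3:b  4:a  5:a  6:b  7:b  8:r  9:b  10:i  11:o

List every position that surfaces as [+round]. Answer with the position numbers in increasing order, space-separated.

2 4 5 10 11

From /o/ at 2 rightward: 3 /b/ transparent; 4 /a/ → [+round]; 5 /a/ → [+round]; 6 /b/ transparent; 7 /b/ transparent; 8 /r/ transparent; 9 /b/ transparent; 10 /i/ → [+round]; 11 /o/ is itself a trigger — this domain ends here.
From /o/ at 11 rightward: word edge.
Target with no active source: position 1 stays [-round].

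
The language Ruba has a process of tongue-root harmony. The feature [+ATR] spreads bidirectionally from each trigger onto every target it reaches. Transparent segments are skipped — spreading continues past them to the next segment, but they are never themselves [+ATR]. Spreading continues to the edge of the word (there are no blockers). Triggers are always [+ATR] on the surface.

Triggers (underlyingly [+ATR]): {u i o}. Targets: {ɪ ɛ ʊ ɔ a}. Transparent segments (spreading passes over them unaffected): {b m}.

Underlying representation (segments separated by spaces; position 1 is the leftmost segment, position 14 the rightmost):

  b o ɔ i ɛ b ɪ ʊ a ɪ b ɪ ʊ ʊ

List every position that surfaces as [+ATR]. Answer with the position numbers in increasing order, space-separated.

From /o/ at 2 rightward: 3 /ɔ/ → [+ATR]; 4 /i/ is itself a trigger — this domain ends here.
From /o/ at 2 leftward: 1 /b/ transparent; word edge.
From /i/ at 4 rightward: 5 /ɛ/ → [+ATR]; 6 /b/ transparent; 7 /ɪ/ → [+ATR]; 8 /ʊ/ → [+ATR]; 9 /a/ → [+ATR]; 10 /ɪ/ → [+ATR]; 11 /b/ transparent; 12 /ɪ/ → [+ATR]; 13 /ʊ/ → [+ATR]; 14 /ʊ/ → [+ATR]; word edge.
From /i/ at 4 leftward: 3 /ɔ/ → [+ATR]; 2 /o/ is itself a trigger — this domain ends here.

2 3 4 5 7 8 9 10 12 13 14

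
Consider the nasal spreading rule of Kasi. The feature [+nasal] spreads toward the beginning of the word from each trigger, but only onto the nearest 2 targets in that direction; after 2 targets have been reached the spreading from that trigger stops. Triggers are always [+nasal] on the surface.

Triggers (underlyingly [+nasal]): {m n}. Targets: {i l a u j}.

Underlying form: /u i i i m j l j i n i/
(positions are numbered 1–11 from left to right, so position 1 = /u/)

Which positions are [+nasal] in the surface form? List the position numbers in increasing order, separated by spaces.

3 4 5 8 9 10

From /m/ at 5 leftward: 4 /i/ → [+nasal]; 3 /i/ → [+nasal]; bound reached.
From /n/ at 10 leftward: 9 /i/ → [+nasal]; 8 /j/ → [+nasal]; bound reached.
Targets with no active source: positions 1 2 6 7 11 stay [-nasal].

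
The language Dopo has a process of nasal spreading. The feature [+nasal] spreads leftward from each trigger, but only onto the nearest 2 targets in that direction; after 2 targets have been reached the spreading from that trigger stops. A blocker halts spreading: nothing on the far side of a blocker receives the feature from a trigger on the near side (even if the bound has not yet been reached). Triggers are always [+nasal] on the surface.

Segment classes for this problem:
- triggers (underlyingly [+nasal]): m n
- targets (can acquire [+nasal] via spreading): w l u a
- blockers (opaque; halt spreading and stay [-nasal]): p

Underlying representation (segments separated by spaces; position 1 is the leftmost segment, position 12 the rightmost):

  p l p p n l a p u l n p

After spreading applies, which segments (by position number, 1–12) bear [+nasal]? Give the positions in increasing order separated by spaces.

5 9 10 11

From /n/ at 5 leftward: 4 /p/ blocks.
From /n/ at 11 leftward: 10 /l/ → [+nasal]; 9 /u/ → [+nasal]; bound reached.
Targets with no active source: positions 2 6 7 stay [-nasal].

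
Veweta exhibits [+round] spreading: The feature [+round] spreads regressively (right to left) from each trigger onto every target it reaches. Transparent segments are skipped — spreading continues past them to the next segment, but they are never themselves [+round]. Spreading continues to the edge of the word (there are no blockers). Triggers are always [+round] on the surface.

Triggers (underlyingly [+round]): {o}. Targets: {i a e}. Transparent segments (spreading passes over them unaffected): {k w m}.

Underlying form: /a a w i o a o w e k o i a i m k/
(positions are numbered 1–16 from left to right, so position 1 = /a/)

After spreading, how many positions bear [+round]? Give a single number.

8

From /o/ at 5 leftward: 4 /i/ → [+round]; 3 /w/ transparent; 2 /a/ → [+round]; 1 /a/ → [+round]; word edge.
From /o/ at 7 leftward: 6 /a/ → [+round]; 5 /o/ is itself a trigger — this domain ends here.
From /o/ at 11 leftward: 10 /k/ transparent; 9 /e/ → [+round]; 8 /w/ transparent; 7 /o/ is itself a trigger — this domain ends here.
Targets with no active source: positions 12 13 14 stay [-round].
[+round] positions on the surface: 1 2 4 5 6 7 9 11.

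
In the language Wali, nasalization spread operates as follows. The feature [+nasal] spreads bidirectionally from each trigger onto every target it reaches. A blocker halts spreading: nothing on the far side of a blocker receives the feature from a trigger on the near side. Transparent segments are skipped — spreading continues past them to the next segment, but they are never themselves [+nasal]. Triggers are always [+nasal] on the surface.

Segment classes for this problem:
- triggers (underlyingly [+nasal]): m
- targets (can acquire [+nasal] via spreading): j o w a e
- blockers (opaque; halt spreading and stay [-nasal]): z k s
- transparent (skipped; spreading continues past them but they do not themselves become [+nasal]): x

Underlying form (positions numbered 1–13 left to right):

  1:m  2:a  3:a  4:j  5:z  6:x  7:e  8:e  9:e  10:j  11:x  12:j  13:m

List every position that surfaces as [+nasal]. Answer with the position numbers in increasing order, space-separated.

From /m/ at 1 rightward: 2 /a/ → [+nasal]; 3 /a/ → [+nasal]; 4 /j/ → [+nasal]; 5 /z/ blocks.
From /m/ at 1 leftward: word edge.
From /m/ at 13 rightward: word edge.
From /m/ at 13 leftward: 12 /j/ → [+nasal]; 11 /x/ transparent; 10 /j/ → [+nasal]; 9 /e/ → [+nasal]; 8 /e/ → [+nasal]; 7 /e/ → [+nasal]; 6 /x/ transparent; 5 /z/ blocks.

1 2 3 4 7 8 9 10 12 13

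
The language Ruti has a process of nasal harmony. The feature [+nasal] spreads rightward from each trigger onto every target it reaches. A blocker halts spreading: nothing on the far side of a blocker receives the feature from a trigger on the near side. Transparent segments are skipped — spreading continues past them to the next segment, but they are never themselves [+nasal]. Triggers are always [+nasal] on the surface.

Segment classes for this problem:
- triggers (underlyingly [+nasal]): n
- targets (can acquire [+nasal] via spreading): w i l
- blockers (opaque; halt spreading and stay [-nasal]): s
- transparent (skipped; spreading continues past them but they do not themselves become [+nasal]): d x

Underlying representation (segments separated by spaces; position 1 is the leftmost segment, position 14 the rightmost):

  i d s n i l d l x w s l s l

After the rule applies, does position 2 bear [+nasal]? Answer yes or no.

From /n/ at 4 rightward: 5 /i/ → [+nasal]; 6 /l/ → [+nasal]; 7 /d/ transparent; 8 /l/ → [+nasal]; 9 /x/ transparent; 10 /w/ → [+nasal]; 11 /s/ blocks.
Targets with no active source: positions 1 12 14 stay [-nasal].
[+nasal] positions on the surface: 4 5 6 8 10.

no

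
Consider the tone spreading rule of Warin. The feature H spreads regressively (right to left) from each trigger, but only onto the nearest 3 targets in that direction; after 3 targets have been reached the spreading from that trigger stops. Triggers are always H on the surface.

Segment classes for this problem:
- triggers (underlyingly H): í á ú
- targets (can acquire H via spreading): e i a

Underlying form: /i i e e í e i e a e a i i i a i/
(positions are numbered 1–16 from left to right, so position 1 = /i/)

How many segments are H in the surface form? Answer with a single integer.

From /í/ at 5 leftward: 4 /e/ → H; 3 /e/ → H; 2 /i/ → H; bound reached.
Targets with no active source: positions 1 6 7 8 9 10 11 12 13 14 15 16 stay [-high tone].
H positions on the surface: 2 3 4 5.

4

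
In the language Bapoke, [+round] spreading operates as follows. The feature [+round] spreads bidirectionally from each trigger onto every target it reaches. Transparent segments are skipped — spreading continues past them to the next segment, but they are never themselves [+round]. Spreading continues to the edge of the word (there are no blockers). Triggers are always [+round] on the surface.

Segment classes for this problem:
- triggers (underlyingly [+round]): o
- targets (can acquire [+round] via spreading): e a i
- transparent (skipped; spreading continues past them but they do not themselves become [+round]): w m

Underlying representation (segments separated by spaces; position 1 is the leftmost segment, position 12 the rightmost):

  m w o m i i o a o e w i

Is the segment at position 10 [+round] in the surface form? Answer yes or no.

yes

From /o/ at 3 rightward: 4 /m/ transparent; 5 /i/ → [+round]; 6 /i/ → [+round]; 7 /o/ is itself a trigger — this domain ends here.
From /o/ at 3 leftward: 2 /w/ transparent; 1 /m/ transparent; word edge.
From /o/ at 7 rightward: 8 /a/ → [+round]; 9 /o/ is itself a trigger — this domain ends here.
From /o/ at 7 leftward: 6 /i/ → [+round]; 5 /i/ → [+round]; 4 /m/ transparent; 3 /o/ is itself a trigger — this domain ends here.
From /o/ at 9 rightward: 10 /e/ → [+round]; 11 /w/ transparent; 12 /i/ → [+round]; word edge.
From /o/ at 9 leftward: 8 /a/ → [+round]; 7 /o/ is itself a trigger — this domain ends here.
[+round] positions on the surface: 3 5 6 7 8 9 10 12.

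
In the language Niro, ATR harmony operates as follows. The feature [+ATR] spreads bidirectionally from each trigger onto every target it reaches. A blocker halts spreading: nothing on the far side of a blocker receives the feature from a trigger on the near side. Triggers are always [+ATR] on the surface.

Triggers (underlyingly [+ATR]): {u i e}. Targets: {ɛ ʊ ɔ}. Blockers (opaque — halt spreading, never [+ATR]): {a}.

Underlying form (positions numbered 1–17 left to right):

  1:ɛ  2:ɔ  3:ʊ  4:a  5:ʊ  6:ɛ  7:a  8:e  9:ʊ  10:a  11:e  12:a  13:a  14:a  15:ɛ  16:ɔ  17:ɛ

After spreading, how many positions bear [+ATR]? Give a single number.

From /e/ at 8 rightward: 9 /ʊ/ → [+ATR]; 10 /a/ blocks.
From /e/ at 8 leftward: 7 /a/ blocks.
From /e/ at 11 rightward: 12 /a/ blocks.
From /e/ at 11 leftward: 10 /a/ blocks.
Targets with no active source: positions 1 2 3 5 6 15 16 17 stay [-ATR].
[+ATR] positions on the surface: 8 9 11.

3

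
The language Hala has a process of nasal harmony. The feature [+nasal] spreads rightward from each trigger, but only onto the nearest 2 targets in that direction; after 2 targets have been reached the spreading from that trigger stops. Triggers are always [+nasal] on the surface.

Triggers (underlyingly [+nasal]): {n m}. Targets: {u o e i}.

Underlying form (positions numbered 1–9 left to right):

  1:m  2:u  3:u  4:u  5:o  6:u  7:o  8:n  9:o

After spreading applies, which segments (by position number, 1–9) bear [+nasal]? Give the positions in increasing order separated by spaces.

1 2 3 8 9

From /m/ at 1 rightward: 2 /u/ → [+nasal]; 3 /u/ → [+nasal]; bound reached.
From /n/ at 8 rightward: 9 /o/ → [+nasal]; word edge.
Targets with no active source: positions 4 5 6 7 stay [-nasal].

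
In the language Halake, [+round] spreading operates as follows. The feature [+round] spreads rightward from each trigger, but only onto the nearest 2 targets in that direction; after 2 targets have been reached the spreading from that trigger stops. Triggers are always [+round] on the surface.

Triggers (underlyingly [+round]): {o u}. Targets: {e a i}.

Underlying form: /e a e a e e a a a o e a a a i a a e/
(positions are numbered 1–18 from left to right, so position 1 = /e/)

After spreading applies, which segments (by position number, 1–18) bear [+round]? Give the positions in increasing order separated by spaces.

10 11 12

From /o/ at 10 rightward: 11 /e/ → [+round]; 12 /a/ → [+round]; bound reached.
Targets with no active source: positions 1 2 3 4 5 6 7 8 9 13 14 15 16 17 18 stay [-round].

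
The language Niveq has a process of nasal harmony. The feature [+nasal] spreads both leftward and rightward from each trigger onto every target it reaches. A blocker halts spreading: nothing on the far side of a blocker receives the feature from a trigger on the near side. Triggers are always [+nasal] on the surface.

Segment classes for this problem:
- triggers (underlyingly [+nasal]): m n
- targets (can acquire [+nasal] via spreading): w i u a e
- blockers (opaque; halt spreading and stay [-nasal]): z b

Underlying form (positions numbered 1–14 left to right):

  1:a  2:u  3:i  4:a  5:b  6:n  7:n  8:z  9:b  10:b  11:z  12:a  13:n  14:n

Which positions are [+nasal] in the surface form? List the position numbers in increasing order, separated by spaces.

6 7 12 13 14

From /n/ at 6 rightward: 7 /n/ is itself a trigger — this domain ends here.
From /n/ at 6 leftward: 5 /b/ blocks.
From /n/ at 7 rightward: 8 /z/ blocks.
From /n/ at 7 leftward: 6 /n/ is itself a trigger — this domain ends here.
From /n/ at 13 rightward: 14 /n/ is itself a trigger — this domain ends here.
From /n/ at 13 leftward: 12 /a/ → [+nasal]; 11 /z/ blocks.
From /n/ at 14 rightward: word edge.
From /n/ at 14 leftward: 13 /n/ is itself a trigger — this domain ends here.
Targets with no active source: positions 1 2 3 4 stay [-nasal].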